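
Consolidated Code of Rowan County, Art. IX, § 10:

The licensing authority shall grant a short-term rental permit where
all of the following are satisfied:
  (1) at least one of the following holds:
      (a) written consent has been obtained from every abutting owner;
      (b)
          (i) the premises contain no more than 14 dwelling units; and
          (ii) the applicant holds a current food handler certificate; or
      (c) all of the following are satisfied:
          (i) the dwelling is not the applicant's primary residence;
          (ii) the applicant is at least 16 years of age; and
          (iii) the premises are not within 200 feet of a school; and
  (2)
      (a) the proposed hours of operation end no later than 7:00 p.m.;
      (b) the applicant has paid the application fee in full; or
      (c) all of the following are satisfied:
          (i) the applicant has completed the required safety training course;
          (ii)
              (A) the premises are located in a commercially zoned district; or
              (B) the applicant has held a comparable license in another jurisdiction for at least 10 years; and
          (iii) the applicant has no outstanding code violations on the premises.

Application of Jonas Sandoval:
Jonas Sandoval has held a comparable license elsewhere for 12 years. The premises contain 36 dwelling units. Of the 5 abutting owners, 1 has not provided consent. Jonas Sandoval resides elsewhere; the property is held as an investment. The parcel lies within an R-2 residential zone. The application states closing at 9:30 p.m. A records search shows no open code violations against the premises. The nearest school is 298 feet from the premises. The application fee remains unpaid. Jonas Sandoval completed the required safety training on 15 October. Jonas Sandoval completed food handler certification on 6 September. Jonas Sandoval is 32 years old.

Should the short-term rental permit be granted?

Yes — granted.

(a) all abutters consent — fails.
(i) ≤ 14 units — not met.
(ii) food handler cert. — satisfied.
So (b) is not satisfied (F AND T).
(i) not (primary residence) — met.
(ii) age ≥ 16 — holds.
(iii) ≥200 ft from school — satisfied.
(c): T AND T AND T → true.
So (1) is satisfied (F OR F OR T).
(a) closes by 7 p.m. — fails.
(b) fee paid — not met.
(i) safety training — met.
(A) commercially zoned — not satisfied.
(B) prior license ≥ 10 yr — satisfied.
(ii): F OR T → true.
(iii) no code violations — holds.
So (c) is satisfied (T AND T AND T).
So (2) is satisfied (F OR F OR T).
Overall: T AND T → true.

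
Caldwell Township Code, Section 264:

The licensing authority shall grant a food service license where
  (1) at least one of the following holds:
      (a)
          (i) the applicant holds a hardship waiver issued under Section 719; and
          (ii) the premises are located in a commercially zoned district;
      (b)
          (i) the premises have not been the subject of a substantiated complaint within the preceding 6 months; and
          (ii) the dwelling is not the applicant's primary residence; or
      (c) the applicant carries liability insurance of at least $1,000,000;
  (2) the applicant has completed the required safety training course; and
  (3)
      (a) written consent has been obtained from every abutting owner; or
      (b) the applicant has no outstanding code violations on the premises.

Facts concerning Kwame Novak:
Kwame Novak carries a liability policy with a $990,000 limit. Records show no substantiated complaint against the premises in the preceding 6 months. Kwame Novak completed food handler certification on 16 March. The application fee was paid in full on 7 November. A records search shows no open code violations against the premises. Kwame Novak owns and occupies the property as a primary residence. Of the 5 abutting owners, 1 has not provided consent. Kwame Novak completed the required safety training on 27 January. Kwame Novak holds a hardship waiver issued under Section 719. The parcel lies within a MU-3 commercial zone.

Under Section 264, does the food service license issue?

(i) hardship waiver — holds.
(ii) commercially zoned — met.
(a) = T AND T = true.
(i) no complaint in 6 mo. — satisfied.
(ii) not (primary residence) — not satisfied.
(b): T AND F → false.
(c) insurance ≥ $1,000,000 — not satisfied.
(1): T OR F OR F → true.
(2) safety training — met.
(a) all abutters consent — not met.
(b) no code violations — satisfied.
So (3) is satisfied (F OR T).
Overall: T AND T AND T → true.

Yes — granted.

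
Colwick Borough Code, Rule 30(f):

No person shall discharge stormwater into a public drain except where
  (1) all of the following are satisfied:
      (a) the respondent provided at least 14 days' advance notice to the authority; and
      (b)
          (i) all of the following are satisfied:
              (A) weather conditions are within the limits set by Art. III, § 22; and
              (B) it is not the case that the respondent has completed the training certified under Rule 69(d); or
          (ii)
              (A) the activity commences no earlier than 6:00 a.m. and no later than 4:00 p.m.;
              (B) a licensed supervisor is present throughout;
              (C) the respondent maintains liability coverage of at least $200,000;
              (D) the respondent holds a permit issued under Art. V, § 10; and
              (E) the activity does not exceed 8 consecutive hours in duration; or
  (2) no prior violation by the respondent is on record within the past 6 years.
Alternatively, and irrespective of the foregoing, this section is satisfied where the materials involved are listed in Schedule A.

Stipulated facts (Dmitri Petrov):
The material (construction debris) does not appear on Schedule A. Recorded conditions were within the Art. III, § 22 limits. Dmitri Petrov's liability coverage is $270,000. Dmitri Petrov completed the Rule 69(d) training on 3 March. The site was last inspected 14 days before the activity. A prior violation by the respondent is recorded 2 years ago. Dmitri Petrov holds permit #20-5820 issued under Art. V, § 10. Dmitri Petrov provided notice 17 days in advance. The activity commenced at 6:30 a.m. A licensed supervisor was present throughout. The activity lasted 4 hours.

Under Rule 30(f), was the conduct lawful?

Yes — lawful.

(a) ≥14 days' notice — met.
(A) weather ok — met.
(B) not (training certified) — fails.
(i): T AND F → false.
(A) start within hours — satisfied.
(B) supervisor present — holds.
(C) coverage ≥ $200,000 — satisfied.
(D) holds permit — satisfied.
(E) ≤ 8 hrs duration — holds.
(ii) = T AND T AND T AND T AND T = true.
(b): F OR T → true.
So (1) is satisfied (T AND T).
(2) no prior violation — not met.
Overall = T OR F = true.
Exception (Schedule A material) — not satisfied.
Result: main true OR exception false → true.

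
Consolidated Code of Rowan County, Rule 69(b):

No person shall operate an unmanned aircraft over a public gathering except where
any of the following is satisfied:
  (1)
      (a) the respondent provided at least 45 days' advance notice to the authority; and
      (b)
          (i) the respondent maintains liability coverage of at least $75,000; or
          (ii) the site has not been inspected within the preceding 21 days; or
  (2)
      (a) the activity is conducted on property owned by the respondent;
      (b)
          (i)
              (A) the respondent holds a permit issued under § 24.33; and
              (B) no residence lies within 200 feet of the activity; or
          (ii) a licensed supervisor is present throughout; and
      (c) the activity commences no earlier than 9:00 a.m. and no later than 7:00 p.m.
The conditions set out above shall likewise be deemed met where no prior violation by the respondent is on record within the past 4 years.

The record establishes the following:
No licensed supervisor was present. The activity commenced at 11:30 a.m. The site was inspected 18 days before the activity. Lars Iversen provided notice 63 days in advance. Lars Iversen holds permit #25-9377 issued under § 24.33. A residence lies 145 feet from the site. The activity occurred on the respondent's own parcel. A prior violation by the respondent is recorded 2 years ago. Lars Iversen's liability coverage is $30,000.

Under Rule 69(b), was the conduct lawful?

No — unlawful.

(a) ≥45 days' notice — holds.
(i) coverage ≥ $75,000 — not satisfied.
(ii) not (site inspected) — not satisfied.
So (b) is not satisfied (F OR F).
(1): T AND F → false.
(a) own property — met.
(A) holds permit — met.
(B) no residence in 200 ft — fails.
(i) = T AND F = false.
(ii) supervisor present — not satisfied.
So (b) is not satisfied (F OR F).
(c) start within hours — met.
(2): T AND F AND T → false.
Overall = F OR F = false.
Exception (no prior violation) — not satisfied.
Result: main false OR exception false → false.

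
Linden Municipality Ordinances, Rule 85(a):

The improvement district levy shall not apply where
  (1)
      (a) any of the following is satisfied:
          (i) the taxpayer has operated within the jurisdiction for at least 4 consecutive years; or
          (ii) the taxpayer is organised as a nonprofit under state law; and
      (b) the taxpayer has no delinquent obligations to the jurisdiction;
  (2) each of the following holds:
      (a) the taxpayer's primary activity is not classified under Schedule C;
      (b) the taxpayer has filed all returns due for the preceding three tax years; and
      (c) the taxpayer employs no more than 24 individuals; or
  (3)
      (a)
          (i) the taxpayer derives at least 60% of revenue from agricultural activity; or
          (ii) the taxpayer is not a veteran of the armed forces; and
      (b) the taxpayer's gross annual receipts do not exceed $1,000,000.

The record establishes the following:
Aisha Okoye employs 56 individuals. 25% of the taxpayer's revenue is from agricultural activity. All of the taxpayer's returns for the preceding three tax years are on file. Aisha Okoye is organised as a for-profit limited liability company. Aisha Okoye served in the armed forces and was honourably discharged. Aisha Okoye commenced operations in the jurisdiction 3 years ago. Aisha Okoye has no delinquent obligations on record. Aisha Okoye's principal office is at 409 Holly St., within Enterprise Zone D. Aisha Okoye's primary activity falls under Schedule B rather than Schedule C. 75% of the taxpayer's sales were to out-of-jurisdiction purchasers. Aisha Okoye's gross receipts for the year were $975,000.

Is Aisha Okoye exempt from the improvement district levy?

No — not exempt.

(i) ≥ 4 yrs in jurisdiction — not met.
(ii) nonprofit — fails.
(a): F OR F → false.
(b) no delinquency — met.
So (1) is not satisfied (F AND T).
(a) not (Schedule C activity) — satisfied.
(b) returns current — met.
(c) ≤ 24 employees — not met.
(2) = T AND T AND F = false.
(i) ≥60% agricultural — fails.
(ii) not (veteran) — not satisfied.
(a) = F OR F = false.
(b) receipts ≤ $1,000,000 — satisfied.
So (3) is not satisfied (F AND T).
So Overall is not satisfied (F OR F OR F).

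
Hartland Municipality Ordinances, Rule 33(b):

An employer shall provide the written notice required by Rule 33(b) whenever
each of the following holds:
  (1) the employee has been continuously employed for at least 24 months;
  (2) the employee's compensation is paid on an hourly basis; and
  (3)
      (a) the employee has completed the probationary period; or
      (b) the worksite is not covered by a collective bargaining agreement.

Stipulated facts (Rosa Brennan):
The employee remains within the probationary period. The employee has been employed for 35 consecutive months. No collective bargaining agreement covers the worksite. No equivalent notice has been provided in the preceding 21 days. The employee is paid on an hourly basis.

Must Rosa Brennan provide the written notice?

Yes — required.

(1) tenure ≥ 24 mo. — met.
(2) hourly-paid — satisfied.
(a) past probation — not satisfied.
(b) no CBA — met.
So (3) is satisfied (F OR T).
So Overall is satisfied (T AND T AND T).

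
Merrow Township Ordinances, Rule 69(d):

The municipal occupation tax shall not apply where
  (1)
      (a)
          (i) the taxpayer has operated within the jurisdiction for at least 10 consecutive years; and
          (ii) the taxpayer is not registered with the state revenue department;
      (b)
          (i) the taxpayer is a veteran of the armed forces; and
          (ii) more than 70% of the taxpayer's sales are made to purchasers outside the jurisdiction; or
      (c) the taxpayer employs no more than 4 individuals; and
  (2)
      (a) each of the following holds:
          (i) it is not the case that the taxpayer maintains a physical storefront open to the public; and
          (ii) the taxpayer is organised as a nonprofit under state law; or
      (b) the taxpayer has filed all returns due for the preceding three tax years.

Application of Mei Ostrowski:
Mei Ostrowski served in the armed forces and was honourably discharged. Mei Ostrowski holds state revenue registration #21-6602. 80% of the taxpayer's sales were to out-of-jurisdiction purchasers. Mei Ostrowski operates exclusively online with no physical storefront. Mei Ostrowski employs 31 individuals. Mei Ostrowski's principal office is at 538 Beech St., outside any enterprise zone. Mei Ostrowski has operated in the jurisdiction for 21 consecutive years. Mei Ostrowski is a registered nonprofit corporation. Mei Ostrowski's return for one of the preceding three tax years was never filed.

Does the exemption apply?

Yes — exempt.

(i) ≥ 10 yrs in jurisdiction — holds.
(ii) not (state-registered) — fails.
So (a) is not satisfied (T AND F).
(i) veteran — satisfied.
(ii) >70% out-of-jur. sales — met.
So (b) is satisfied (T AND T).
(c) ≤ 4 employees — not satisfied.
(1) = F OR T OR F = true.
(i) not (has storefront) — satisfied.
(ii) nonprofit — met.
So (a) is satisfied (T AND T).
(b) returns current — not met.
So (2) is satisfied (T OR F).
So Overall is satisfied (T AND T).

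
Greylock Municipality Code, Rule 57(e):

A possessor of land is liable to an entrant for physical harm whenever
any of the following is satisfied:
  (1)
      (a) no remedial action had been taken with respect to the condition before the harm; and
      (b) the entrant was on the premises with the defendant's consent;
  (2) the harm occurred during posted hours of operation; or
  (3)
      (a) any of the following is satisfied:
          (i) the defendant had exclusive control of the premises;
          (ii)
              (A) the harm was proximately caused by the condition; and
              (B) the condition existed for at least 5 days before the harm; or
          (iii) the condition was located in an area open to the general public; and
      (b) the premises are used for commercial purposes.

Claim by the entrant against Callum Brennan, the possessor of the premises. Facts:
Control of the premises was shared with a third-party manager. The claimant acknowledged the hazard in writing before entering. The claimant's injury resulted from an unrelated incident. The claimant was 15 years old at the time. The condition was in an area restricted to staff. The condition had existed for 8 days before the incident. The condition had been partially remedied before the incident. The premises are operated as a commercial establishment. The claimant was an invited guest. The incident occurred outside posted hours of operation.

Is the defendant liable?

No — not liable.

(a) no remedial action — not met.
(b) consent to enter — satisfied.
So (1) is not satisfied (F AND T).
(2) during posted hours — not met.
(i) exclusive control — not satisfied.
(A) proximate cause — not met.
(B) condition ≥5 days old — met.
So (ii) is not satisfied (F AND T).
(iii) public area — fails.
(a): F OR F OR F → false.
(b) commercial use — met.
(3): F AND T → false.
So Overall is not satisfied (F OR F OR F).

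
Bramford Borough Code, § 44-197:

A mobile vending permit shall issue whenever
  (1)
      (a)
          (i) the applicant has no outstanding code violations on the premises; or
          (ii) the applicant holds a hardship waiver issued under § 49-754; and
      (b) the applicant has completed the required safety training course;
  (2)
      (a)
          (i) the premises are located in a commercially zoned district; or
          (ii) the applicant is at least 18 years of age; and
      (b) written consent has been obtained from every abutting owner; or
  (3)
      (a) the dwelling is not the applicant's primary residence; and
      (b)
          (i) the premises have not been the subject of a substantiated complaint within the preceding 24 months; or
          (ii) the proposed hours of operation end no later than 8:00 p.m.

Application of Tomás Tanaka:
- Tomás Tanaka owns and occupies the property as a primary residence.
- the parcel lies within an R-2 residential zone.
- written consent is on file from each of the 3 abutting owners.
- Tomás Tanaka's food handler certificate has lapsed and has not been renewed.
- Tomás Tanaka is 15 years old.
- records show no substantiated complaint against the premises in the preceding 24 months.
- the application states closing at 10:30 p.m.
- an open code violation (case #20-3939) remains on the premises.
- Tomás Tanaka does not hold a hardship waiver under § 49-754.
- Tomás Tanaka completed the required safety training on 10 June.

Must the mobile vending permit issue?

(i) no code violations — fails.
(ii) hardship waiver — not met.
(a) = F OR F = false.
(b) safety training — satisfied.
(1): F AND T → false.
(i) commercially zoned — fails.
(ii) age ≥ 18 — not satisfied.
So (a) is not satisfied (F OR F).
(b) all abutters consent — met.
(2): F AND T → false.
(a) not (primary residence) — not satisfied.
(i) no complaint in 24 mo. — holds.
(ii) closes by 8 p.m. — fails.
So (b) is satisfied (T OR F).
(3): F AND T → false.
Overall = F OR F OR F = false.

No — denied.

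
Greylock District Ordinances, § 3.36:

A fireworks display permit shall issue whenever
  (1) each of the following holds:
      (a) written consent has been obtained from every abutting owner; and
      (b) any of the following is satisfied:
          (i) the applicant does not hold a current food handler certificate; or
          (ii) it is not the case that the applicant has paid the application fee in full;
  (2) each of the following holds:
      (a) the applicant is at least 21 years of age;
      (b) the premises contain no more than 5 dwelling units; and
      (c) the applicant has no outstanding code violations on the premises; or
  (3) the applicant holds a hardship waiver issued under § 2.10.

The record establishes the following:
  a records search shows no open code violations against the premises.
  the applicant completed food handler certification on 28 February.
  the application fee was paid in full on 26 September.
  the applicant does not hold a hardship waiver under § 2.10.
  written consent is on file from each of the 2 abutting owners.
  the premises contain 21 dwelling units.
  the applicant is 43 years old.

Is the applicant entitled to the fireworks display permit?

(a) all abutters consent — met.
(i) not (food handler cert.) — not met.
(ii) not (fee paid) — fails.
(b) = F OR F = false.
So (1) is not satisfied (T AND F).
(a) age ≥ 21 — holds.
(b) ≤ 5 units — fails.
(c) no code violations — holds.
(2): T AND F AND T → false.
(3) hardship waiver — not met.
Overall: F OR F OR F → false.

No — denied.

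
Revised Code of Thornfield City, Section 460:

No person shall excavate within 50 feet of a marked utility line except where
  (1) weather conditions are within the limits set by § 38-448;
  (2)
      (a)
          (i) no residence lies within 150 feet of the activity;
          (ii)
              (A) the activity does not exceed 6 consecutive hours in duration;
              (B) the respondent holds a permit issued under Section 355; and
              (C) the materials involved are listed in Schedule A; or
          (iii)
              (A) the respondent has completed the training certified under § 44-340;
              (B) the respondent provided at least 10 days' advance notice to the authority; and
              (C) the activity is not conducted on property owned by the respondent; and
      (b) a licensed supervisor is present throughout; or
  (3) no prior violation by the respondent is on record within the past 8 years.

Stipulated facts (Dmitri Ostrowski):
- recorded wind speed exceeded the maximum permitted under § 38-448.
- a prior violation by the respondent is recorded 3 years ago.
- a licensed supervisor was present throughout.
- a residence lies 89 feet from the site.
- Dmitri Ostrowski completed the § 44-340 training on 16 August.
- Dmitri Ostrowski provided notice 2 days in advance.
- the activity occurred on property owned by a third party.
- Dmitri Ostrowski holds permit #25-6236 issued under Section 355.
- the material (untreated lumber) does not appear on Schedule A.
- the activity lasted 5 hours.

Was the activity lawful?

(1) weather ok — fails.
(i) no residence in 150 ft — fails.
(A) ≤ 6 hrs duration — satisfied.
(B) holds permit — satisfied.
(C) Schedule A material — fails.
So (ii) is not satisfied (T AND T AND F).
(A) training certified — met.
(B) ≥10 days' notice — not satisfied.
(C) not (own property) — holds.
(iii): T AND F AND T → false.
(a) = F OR F OR F = false.
(b) supervisor present — holds.
(2) = F AND T = false.
(3) no prior violation — not met.
Overall: F OR F OR F → false.

No — unlawful.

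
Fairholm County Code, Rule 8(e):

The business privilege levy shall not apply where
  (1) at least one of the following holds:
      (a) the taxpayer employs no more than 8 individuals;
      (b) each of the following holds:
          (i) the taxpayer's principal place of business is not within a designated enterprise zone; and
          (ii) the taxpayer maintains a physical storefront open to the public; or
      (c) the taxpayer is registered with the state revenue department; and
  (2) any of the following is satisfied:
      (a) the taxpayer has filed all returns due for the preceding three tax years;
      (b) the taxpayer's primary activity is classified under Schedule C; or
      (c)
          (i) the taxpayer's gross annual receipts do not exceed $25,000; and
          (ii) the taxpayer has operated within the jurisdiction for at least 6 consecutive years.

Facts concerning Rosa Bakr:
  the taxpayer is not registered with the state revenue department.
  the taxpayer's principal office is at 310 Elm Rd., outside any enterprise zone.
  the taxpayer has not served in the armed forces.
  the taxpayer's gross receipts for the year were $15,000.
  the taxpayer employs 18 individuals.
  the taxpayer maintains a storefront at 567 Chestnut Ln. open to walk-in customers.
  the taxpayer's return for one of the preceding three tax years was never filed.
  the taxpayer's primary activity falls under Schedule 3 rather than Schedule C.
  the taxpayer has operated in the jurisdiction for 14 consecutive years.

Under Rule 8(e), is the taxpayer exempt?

(a) ≤ 8 employees — not satisfied.
(i) not (in enterprise zone) — satisfied.
(ii) has storefront — met.
(b): T AND T → true.
(c) state-registered — fails.
(1): F OR T OR F → true.
(a) returns current — not satisfied.
(b) Schedule C activity — not satisfied.
(i) receipts ≤ $25,000 — holds.
(ii) ≥ 6 yrs in jurisdiction — holds.
(c): T AND T → true.
(2): F OR F OR T → true.
Overall: T AND T → true.

Yes — exempt.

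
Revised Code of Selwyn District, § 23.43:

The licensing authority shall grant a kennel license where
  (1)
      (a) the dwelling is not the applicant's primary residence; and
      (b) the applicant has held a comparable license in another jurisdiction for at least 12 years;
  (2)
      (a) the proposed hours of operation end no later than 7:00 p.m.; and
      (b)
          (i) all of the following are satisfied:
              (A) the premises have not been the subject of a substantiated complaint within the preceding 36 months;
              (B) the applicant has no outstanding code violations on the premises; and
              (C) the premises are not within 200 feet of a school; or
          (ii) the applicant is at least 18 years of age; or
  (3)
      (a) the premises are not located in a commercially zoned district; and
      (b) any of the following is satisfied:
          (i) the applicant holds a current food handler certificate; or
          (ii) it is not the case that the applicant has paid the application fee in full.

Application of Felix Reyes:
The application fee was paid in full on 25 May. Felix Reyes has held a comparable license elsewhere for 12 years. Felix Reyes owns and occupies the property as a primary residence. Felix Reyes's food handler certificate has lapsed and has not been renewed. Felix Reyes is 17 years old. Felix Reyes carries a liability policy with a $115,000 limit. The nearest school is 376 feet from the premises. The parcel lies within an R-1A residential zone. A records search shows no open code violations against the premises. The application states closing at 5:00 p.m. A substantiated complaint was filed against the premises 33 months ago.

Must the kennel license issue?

(a) not (primary residence) — not satisfied.
(b) prior license ≥ 12 yr — satisfied.
(1) = F AND T = false.
(a) closes by 7 p.m. — met.
(A) no complaint in 36 mo. — not met.
(B) no code violations — holds.
(C) ≥200 ft from school — satisfied.
(i) = F AND T AND T = false.
(ii) age ≥ 18 — not met.
So (b) is not satisfied (F OR F).
So (2) is not satisfied (T AND F).
(a) not (commercially zoned) — holds.
(i) food handler cert. — fails.
(ii) not (fee paid) — fails.
(b): F OR F → false.
(3): T AND F → false.
So Overall is not satisfied (F OR F OR F).

No — denied.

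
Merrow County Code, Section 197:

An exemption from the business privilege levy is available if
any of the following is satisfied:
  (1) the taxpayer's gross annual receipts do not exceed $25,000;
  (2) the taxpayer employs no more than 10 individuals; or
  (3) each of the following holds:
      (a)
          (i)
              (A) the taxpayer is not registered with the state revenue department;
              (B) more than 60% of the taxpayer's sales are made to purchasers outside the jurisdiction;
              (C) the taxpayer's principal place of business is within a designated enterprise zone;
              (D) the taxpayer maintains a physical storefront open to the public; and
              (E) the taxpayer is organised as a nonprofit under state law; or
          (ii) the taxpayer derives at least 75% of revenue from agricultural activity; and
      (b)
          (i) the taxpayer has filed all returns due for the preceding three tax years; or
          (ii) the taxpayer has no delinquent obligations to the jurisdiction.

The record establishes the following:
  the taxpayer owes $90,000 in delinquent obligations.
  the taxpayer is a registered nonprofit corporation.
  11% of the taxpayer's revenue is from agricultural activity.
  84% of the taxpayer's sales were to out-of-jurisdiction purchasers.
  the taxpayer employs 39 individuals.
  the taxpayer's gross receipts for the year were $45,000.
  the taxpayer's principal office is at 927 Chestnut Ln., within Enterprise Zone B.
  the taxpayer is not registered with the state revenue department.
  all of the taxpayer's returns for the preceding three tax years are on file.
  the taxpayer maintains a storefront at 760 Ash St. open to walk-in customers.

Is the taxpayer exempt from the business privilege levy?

Yes — exempt.

(1) receipts ≤ $25,000 — not satisfied.
(2) ≤ 10 employees — not satisfied.
(A) not (state-registered) — met.
(B) >60% out-of-jur. sales — satisfied.
(C) in enterprise zone — satisfied.
(D) has storefront — satisfied.
(E) nonprofit — met.
(i) = T AND T AND T AND T AND T = true.
(ii) ≥75% agricultural — not satisfied.
(a): T OR F → true.
(i) returns current — holds.
(ii) no delinquency — fails.
So (b) is satisfied (T OR F).
So (3) is satisfied (T AND T).
Overall = F OR F OR T = true.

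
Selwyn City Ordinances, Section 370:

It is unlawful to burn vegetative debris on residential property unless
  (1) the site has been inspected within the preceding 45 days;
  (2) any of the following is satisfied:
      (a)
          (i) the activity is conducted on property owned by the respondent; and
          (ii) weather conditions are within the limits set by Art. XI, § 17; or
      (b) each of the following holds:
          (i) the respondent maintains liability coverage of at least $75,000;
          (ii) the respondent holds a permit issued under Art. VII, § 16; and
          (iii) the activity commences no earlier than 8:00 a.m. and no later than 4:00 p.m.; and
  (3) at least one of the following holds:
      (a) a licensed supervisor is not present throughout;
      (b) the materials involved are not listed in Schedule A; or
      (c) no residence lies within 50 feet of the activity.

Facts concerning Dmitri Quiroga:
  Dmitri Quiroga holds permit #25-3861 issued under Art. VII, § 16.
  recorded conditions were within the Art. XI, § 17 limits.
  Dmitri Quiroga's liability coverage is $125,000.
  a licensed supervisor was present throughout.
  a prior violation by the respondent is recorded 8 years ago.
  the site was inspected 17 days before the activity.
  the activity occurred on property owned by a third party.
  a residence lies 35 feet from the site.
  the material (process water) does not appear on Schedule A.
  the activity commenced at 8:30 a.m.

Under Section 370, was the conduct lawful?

(1) site inspected — holds.
(i) own property — fails.
(ii) weather ok — satisfied.
(a) = F AND T = false.
(i) coverage ≥ $75,000 — met.
(ii) holds permit — holds.
(iii) start within hours — satisfied.
(b) = T AND T AND T = true.
So (2) is satisfied (F OR T).
(a) not (supervisor present) — not met.
(b) not (Schedule A material) — satisfied.
(c) no residence in 50 ft — not met.
(3) = F OR T OR F = true.
Overall = T AND T AND T = true.

Yes — lawful.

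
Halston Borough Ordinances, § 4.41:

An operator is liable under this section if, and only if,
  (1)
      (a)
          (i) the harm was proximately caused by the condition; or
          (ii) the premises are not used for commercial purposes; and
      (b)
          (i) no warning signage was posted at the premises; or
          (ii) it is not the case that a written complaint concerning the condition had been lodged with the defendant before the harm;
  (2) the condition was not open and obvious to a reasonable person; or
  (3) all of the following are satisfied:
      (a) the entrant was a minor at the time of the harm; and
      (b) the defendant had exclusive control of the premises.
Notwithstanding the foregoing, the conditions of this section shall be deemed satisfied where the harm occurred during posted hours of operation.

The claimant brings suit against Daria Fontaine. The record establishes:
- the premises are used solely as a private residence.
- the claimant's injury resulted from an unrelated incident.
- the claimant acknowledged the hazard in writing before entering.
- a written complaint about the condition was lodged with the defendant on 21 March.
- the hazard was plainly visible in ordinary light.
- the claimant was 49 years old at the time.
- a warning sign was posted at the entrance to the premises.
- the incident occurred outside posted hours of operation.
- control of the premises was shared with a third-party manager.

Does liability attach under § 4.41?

No — not liable.

(i) proximate cause — not satisfied.
(ii) not (commercial use) — met.
So (a) is satisfied (F OR T).
(i) no signage posted — not met.
(ii) not (complaint lodged) — not satisfied.
So (b) is not satisfied (F OR F).
(1): T AND F → false.
(2) not open/obvious — not met.
(a) entrant a minor — not met.
(b) exclusive control — not met.
(3): F AND F → false.
So Overall is not satisfied (F OR F OR F).
Exception (during posted hours) — not satisfied.
Result: main false OR exception false → false.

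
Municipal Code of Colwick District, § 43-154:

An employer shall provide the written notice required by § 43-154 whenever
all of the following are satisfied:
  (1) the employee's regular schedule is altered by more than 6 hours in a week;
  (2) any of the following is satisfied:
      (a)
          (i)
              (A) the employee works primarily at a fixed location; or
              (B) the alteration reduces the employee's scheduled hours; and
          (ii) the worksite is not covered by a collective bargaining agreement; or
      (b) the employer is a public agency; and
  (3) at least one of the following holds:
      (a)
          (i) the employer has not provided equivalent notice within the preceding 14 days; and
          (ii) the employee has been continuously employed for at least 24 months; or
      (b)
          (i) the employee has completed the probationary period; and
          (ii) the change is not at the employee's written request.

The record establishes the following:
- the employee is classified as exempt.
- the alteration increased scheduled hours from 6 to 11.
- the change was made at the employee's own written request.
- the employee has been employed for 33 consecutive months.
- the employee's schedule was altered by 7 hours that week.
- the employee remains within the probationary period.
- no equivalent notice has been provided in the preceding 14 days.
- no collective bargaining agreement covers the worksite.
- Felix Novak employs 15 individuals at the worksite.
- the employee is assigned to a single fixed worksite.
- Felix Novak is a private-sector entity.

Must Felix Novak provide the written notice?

Yes — required.

(1) schedule shift > 6h — met.
(A) fixed location — satisfied.
(B) hours reduced — fails.
So (i) is satisfied (T OR F).
(ii) no CBA — holds.
(a) = T AND T = true.
(b) public agency — not satisfied.
(2) = T OR F = true.
(i) no recent notice — holds.
(ii) tenure ≥ 24 mo. — satisfied.
So (a) is satisfied (T AND T).
(i) past probation — fails.
(ii) not employee-requested — fails.
(b) = F AND F = false.
(3) = T OR F = true.
So Overall is satisfied (T AND T AND T).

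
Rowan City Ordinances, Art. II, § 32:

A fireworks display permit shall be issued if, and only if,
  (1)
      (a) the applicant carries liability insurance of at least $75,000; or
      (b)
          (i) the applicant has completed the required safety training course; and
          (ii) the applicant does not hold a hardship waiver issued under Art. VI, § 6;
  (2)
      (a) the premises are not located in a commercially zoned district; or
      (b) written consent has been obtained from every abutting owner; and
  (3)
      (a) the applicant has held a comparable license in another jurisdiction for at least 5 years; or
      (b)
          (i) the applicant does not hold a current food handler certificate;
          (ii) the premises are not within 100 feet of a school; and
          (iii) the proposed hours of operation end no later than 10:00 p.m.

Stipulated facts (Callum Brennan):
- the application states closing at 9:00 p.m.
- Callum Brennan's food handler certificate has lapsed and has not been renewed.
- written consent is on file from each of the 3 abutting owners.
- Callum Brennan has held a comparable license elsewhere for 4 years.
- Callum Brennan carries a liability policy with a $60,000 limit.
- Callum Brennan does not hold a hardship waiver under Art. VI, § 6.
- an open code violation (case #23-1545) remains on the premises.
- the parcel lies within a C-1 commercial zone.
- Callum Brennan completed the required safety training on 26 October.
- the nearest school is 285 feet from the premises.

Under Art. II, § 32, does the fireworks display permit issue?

(a) insurance ≥ $75,000 — not met.
(i) safety training — holds.
(ii) not (hardship waiver) — holds.
So (b) is satisfied (T AND T).
So (1) is satisfied (F OR T).
(a) not (commercially zoned) — not satisfied.
(b) all abutters consent — satisfied.
So (2) is satisfied (F OR T).
(a) prior license ≥ 5 yr — not satisfied.
(i) not (food handler cert.) — met.
(ii) ≥100 ft from school — satisfied.
(iii) closes by 10 p.m. — met.
So (b) is satisfied (T AND T AND T).
(3) = F OR T = true.
Overall: T AND T AND T → true.

Yes — granted.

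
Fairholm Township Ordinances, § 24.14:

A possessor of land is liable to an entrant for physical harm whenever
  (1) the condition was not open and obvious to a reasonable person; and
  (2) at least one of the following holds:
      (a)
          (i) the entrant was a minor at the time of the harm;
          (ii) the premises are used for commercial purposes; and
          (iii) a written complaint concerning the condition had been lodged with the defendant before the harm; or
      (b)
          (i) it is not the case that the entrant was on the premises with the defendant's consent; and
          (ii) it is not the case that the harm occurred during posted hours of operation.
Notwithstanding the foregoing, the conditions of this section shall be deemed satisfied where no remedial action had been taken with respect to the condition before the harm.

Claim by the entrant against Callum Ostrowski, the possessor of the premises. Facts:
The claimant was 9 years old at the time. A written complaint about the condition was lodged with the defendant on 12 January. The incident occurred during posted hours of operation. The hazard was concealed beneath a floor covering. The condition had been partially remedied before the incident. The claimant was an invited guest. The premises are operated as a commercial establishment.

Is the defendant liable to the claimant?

Yes — liable.

(1) not open/obvious — satisfied.
(i) entrant a minor — met.
(ii) commercial use — holds.
(iii) complaint lodged — holds.
So (a) is satisfied (T AND T AND T).
(i) not (consent to enter) — fails.
(ii) not (during posted hours) — not met.
(b) = F AND F = false.
So (2) is satisfied (T OR F).
Overall: T AND T → true.
Exception (no remedial action) — not satisfied.
Result: main true OR exception false → true.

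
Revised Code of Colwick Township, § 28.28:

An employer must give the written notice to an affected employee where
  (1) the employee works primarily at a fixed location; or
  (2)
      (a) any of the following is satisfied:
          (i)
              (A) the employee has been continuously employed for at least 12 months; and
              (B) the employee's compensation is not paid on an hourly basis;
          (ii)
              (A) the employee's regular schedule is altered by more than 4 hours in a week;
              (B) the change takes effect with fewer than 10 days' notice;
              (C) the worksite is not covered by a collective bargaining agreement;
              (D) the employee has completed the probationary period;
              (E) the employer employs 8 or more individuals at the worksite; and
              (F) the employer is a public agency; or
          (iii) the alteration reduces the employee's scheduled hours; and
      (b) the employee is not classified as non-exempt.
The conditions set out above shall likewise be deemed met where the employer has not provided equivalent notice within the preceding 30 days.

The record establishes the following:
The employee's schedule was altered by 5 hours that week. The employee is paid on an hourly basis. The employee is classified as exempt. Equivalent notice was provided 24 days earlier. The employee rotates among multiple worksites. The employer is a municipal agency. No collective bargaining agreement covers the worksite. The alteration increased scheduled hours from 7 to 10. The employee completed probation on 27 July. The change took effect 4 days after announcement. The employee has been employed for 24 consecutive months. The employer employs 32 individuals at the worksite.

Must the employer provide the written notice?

(1) fixed location — fails.
(A) tenure ≥ 12 mo. — met.
(B) not (hourly-paid) — fails.
(i): T AND F → false.
(A) schedule shift > 4h — holds.
(B) < 10 days' notice — met.
(C) no CBA — satisfied.
(D) past probation — met.
(E) ≥ 8 at site — met.
(F) public agency — holds.
(ii): T AND T AND T AND T AND T AND T → true.
(iii) hours reduced — not met.
(a) = F OR T OR F = true.
(b) not (non-exempt) — holds.
(2) = T AND T = true.
Overall = F OR T = true.
Exception (no recent notice) — not satisfied.
Result: main true OR exception false → true.

Yes — required.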